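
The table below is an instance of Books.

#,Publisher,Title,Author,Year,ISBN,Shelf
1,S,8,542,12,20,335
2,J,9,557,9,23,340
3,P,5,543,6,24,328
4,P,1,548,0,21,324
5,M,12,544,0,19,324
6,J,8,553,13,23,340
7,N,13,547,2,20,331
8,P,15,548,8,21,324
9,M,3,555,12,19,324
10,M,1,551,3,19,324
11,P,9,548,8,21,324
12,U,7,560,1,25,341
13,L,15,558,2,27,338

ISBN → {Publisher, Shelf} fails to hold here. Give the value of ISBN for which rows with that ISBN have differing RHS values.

20

ISBN=20: rows 1, 7 → {Publisher,Shelf} takes values {(S, 335), (N, 331)} — violation
ISBN=23: rows 2, 6 → {Publisher,Shelf} = (J, 340), (J, 340) ✓
ISBN=24: row 3 → {Publisher,Shelf} = (P, 328) ✓
ISBN=21: rows 4, 8, 11 → {Publisher,Shelf} = (P, 324), (P, 324), (P, 324) ✓
ISBN=19: rows 5, 9, 10 → {Publisher,Shelf} = (M, 324), (M, 324), (M, 324) ✓
ISBN=25: row 12 → {Publisher,Shelf} = (U, 341) ✓
ISBN=27: row 13 → {Publisher,Shelf} = (L, 338) ✓
The only ISBN value with inconsistent RHS is ISBN=20.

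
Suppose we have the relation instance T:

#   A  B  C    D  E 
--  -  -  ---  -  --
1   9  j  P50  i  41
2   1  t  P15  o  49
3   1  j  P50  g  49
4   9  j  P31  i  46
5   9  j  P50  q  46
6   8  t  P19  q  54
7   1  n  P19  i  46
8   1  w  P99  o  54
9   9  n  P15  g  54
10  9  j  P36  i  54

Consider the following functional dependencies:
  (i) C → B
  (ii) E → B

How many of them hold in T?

0

(i) C → B: C=P15: rows 2, 9 → B takes values {t, n} — violation; C=P19: rows 6, 7 → B takes values {t, n} — violation — fails.
(ii) E → B: E=49: rows 2, 3 → B takes values {t, j} — violation; E=46: rows 4, 5, 7 → B takes values {j, n} — violation; E=54: rows 6, 8, 9, 10 → B takes values {t, w, n, j} — violation — fails.
None of the 2 dependencies hold.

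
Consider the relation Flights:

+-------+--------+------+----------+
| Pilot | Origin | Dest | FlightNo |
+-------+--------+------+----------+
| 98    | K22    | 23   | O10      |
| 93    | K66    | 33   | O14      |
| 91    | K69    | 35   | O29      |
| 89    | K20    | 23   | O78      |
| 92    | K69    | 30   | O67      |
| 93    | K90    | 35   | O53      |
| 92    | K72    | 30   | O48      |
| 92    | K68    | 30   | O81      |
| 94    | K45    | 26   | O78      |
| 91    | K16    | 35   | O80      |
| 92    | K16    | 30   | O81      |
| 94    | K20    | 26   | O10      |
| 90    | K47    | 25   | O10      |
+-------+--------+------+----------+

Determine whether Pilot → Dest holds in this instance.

Pilot=98: 1 row → Dest = 23 ✓
Pilot=93: 2 rows → Dest takes values {33, 35} — violation
Pilot=91: 2 rows → Dest = 35, 35 ✓
Pilot=89: 1 row → Dest = 23 ✓
Pilot=92: 4 rows → Dest = 30, 30, 30, 30 ✓
Pilot=94: 2 rows → Dest = 26, 26 ✓
Pilot=90: 1 row → Dest = 25 ✓
Two rows agree on Pilot but differ on Dest, so Pilot → Dest does not hold.

No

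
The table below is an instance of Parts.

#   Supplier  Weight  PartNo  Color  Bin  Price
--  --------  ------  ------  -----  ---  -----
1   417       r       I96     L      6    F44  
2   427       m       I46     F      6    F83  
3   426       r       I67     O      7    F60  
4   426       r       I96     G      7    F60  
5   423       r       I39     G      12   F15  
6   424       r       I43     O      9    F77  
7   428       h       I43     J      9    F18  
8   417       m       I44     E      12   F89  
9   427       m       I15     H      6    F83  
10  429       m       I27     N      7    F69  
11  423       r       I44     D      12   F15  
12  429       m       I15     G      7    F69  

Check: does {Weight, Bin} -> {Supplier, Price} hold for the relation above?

(Weight=r, Bin=6): row 1 → {Supplier,Price} = (417, F44) ✓
(Weight=m, Bin=6): rows 2, 9 → {Supplier,Price} = (427, F83), (427, F83) ✓
(Weight=r, Bin=7): rows 3, 4 → {Supplier,Price} = (426, F60), (426, F60) ✓
(Weight=r, Bin=12): rows 5, 11 → {Supplier,Price} = (423, F15), (423, F15) ✓
(Weight=r, Bin=9): row 6 → {Supplier,Price} = (424, F77) ✓
(Weight=h, Bin=9): row 7 → {Supplier,Price} = (428, F18) ✓
(Weight=m, Bin=12): row 8 → {Supplier,Price} = (417, F89) ✓
(Weight=m, Bin=7): rows 10, 12 → {Supplier,Price} = (429, F69), (429, F69) ✓
Every {Weight, Bin} value is associated with a single {Supplier, Price} value, so {Weight, Bin} -> {Supplier, Price} holds.

Yes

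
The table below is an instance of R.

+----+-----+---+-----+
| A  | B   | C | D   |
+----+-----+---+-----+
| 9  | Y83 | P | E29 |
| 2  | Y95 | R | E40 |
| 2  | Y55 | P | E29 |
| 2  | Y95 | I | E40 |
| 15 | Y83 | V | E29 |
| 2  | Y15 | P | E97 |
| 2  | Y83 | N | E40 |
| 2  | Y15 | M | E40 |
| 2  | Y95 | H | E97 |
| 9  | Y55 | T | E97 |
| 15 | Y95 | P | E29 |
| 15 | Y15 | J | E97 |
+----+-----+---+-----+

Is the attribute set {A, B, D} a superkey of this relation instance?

No

Two distinct rows share (A=2, B=Y95, D=E40), so {A, B, D} does not determine every attribute — not a superkey.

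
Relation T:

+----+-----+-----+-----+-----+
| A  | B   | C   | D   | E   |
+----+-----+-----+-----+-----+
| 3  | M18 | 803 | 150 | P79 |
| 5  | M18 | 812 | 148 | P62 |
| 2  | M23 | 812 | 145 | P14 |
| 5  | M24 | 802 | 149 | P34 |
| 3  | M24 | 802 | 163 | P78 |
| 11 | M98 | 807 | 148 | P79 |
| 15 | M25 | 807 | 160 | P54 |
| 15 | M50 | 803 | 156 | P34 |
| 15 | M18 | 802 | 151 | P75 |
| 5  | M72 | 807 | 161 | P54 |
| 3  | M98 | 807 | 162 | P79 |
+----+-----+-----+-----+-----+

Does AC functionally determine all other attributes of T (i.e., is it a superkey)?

Yes

All 11 rows have distinct AC values, so AC → (all attributes) holds and AC is a superkey.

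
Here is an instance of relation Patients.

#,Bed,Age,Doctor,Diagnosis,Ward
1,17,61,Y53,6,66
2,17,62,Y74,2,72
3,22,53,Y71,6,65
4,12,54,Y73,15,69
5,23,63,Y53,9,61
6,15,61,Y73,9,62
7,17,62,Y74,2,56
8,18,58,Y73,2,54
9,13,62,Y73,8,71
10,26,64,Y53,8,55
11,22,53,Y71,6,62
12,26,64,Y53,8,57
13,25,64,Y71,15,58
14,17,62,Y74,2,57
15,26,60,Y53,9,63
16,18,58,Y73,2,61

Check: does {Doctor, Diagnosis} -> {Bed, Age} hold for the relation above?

(Doctor=Y53, Diagnosis=6): row 1 → {Bed,Age} = (17, 61) ✓
(Doctor=Y74, Diagnosis=2): rows 2, 7, 14 → {Bed,Age} = (17, 62), (17, 62), (17, 62) ✓
(Doctor=Y71, Diagnosis=6): rows 3, 11 → {Bed,Age} = (22, 53), (22, 53) ✓
(Doctor=Y73, Diagnosis=15): row 4 → {Bed,Age} = (12, 54) ✓
(Doctor=Y53, Diagnosis=9): rows 5, 15 → {Bed,Age} takes values {(23, 63), (26, 60)} — violation
(Doctor=Y73, Diagnosis=9): row 6 → {Bed,Age} = (15, 61) ✓
(Doctor=Y73, Diagnosis=2): rows 8, 16 → {Bed,Age} = (18, 58), (18, 58) ✓
(Doctor=Y73, Diagnosis=8): row 9 → {Bed,Age} = (13, 62) ✓
(Doctor=Y53, Diagnosis=8): rows 10, 12 → {Bed,Age} = (26, 64), (26, 64) ✓
(Doctor=Y71, Diagnosis=15): row 13 → {Bed,Age} = (25, 64) ✓
Two rows agree on {Doctor, Diagnosis} but differ on {Bed, Age}, so {Doctor, Diagnosis} -> {Bed, Age} does not hold.

No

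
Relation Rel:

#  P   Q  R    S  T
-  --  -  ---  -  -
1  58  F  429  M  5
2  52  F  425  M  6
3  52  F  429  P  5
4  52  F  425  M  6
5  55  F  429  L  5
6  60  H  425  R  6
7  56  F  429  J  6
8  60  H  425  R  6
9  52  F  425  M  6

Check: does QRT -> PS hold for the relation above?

No

(Q=F, R=429, T=5): rows 1, 3, 5 → {P,S} takes values {(58, M), (52, P), (55, L)} — violation
(Q=F, R=425, T=6): rows 2, 4, 9 → {P,S} = (52, M), (52, M), (52, M) ✓
(Q=H, R=425, T=6): rows 6, 8 → {P,S} = (60, R), (60, R) ✓
(Q=F, R=429, T=6): row 7 → {P,S} = (56, J) ✓
Two rows agree on QRT but differ on PS, so QRT -> PS does not hold.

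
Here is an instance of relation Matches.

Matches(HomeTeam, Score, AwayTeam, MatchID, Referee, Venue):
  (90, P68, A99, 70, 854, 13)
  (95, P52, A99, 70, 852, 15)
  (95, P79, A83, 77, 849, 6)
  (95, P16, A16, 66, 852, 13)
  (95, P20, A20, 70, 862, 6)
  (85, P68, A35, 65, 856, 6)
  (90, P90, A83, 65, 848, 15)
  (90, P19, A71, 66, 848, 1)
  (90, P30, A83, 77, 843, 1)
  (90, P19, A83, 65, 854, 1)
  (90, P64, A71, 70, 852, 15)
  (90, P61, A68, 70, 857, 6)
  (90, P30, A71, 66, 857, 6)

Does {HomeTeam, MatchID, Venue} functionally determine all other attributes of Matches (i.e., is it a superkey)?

Yes

All 13 rows have distinct {HomeTeam, MatchID, Venue} values, so {HomeTeam, MatchID, Venue} → (all attributes) holds and {HomeTeam, MatchID, Venue} is a superkey.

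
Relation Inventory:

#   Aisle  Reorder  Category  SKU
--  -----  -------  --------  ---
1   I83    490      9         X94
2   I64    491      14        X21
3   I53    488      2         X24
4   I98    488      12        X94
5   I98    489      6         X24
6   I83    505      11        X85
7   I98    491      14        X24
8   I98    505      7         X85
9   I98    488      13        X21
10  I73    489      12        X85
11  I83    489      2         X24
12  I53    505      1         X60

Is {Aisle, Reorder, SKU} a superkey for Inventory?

Yes

All 12 rows have distinct {Aisle, Reorder, SKU} values, so {Aisle, Reorder, SKU} → (all attributes) holds and {Aisle, Reorder, SKU} is a superkey.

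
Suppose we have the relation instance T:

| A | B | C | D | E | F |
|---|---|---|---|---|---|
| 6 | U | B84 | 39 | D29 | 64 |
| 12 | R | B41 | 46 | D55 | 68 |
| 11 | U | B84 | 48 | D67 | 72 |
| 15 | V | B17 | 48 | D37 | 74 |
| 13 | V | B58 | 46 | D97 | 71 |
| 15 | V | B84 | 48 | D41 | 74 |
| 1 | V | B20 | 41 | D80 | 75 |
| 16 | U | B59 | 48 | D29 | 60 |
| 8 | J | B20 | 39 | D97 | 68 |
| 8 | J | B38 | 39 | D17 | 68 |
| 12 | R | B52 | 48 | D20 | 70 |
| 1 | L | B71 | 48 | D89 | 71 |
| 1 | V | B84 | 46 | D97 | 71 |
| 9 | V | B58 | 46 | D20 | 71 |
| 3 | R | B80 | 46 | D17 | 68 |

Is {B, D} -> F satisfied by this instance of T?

No

(B=U, D=39): 1 row → F = 64 ✓
(B=R, D=46): 2 rows → F = 68, 68 ✓
(B=U, D=48): 2 rows → F takes values {72, 60} — violation
(B=V, D=48): 2 rows → F = 74, 74 ✓
(B=V, D=46): 3 rows → F = 71, 71, 71 ✓
(B=V, D=41): 1 row → F = 75 ✓
(B=J, D=39): 2 rows → F = 68, 68 ✓
(B=R, D=48): 1 row → F = 70 ✓
(B=L, D=48): 1 row → F = 71 ✓
Two rows agree on {B, D} but differ on F, so {B, D} -> F does not hold.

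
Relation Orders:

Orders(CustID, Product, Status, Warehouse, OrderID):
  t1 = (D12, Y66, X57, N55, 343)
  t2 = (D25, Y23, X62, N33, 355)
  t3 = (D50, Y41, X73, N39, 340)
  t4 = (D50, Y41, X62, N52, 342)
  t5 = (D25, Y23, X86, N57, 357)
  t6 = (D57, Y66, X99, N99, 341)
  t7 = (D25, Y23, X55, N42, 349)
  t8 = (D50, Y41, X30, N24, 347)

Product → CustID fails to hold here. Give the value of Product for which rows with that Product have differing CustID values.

Y66

Product=Y66: rows 1, 6 → CustID takes values {D12, D57} — violation
Product=Y23: rows 2, 5, 7 → CustID = D25, D25, D25 ✓
Product=Y41: rows 3, 4, 8 → CustID = D50, D50, D50 ✓
The only Product value with inconsistent CustID is Product=Y66.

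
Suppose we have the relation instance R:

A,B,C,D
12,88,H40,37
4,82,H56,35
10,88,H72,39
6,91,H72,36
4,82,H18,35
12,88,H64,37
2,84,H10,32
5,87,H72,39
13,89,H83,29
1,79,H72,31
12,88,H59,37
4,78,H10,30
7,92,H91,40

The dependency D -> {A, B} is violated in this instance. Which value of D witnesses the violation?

D=37: 3 rows → {A,B} = (12, 88), (12, 88), (12, 88) ✓
D=35: 2 rows → {A,B} = (4, 82), (4, 82) ✓
D=39: 2 rows → {A,B} takes values {(10, 88), (5, 87)} — violation
D=36: 1 row → {A,B} = (6, 91) ✓
D=32: 1 row → {A,B} = (2, 84) ✓
D=29: 1 row → {A,B} = (13, 89) ✓
D=31: 1 row → {A,B} = (1, 79) ✓
D=30: 1 row → {A,B} = (4, 78) ✓
D=40: 1 row → {A,B} = (7, 92) ✓
The only D value with inconsistent RHS is D=39.

39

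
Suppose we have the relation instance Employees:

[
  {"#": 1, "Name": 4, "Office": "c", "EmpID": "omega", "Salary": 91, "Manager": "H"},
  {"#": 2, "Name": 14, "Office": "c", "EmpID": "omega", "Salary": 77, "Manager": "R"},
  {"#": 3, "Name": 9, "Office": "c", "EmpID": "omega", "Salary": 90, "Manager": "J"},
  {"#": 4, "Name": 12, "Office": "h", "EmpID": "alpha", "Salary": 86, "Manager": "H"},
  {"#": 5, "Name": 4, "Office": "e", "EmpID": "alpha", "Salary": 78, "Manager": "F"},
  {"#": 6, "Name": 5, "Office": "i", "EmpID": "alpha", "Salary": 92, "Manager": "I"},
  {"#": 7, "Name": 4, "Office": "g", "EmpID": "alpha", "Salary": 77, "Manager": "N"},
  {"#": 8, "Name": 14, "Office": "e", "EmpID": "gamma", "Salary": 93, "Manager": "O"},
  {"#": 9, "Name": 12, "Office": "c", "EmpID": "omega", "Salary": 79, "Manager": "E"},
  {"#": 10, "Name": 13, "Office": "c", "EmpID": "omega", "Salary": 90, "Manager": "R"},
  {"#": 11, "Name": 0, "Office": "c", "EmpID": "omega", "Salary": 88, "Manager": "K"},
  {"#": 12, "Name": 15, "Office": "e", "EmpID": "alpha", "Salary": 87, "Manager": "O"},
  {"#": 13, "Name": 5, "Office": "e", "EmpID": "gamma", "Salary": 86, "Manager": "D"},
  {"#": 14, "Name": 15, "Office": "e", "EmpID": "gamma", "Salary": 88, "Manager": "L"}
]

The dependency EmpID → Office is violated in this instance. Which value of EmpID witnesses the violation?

EmpID=omega: rows 1, 2, 3, 9, 10, 11 → Office = c, c, c, c, c, c ✓
EmpID=alpha: rows 4, 5, 6, 7, 12 → Office takes values {h, e, i, g} — violation
EmpID=gamma: rows 8, 13, 14 → Office = e, e, e ✓
The only EmpID value with inconsistent Office is EmpID=alpha.

alpha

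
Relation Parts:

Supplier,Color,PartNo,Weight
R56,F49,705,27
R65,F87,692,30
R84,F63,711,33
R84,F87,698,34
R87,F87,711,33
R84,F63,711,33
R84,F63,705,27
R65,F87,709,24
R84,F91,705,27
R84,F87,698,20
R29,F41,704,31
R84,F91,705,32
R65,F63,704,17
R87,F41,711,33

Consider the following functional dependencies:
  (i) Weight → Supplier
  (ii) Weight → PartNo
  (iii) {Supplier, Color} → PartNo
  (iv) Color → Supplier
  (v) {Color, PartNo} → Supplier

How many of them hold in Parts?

(i) Weight → Supplier: Weight=27: 3 rows → Supplier takes values {R56, R84} — violation; Weight=33: 4 rows → Supplier takes values {R84, R87} — violation — fails.
(ii) Weight → PartNo: every LHS value maps to a single RHS value — holds.
(iii) {Supplier, Color} → PartNo: (Supplier=R65, Color=F87): 2 rows → PartNo takes values {692, 709} — violation; (Supplier=R84, Color=F63): 3 rows → PartNo takes values {711, 705} — violation — fails.
(iv) Color → Supplier: Color=F87: 5 rows → Supplier takes values {R65, R84, R87} — violation; Color=F63: 4 rows → Supplier takes values {R84, R65} — violation; Color=F41: 2 rows → Supplier takes values {R29, R87} — violation — fails.
(v) {Color, PartNo} → Supplier: every LHS value maps to a single RHS value — holds.
2 of the 5 dependencies hold.

2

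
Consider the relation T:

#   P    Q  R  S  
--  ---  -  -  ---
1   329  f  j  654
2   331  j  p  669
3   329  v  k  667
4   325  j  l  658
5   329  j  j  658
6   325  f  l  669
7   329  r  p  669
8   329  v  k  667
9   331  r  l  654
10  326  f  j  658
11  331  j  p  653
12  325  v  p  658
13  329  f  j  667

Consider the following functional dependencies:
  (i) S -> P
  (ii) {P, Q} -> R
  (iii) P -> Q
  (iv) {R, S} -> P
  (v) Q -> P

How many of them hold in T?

(i) S -> P: S=654: rows 1, 9 → P takes values {329, 331} — violation; S=669: rows 2, 6, 7 → P takes values {331, 325, 329} — violation; S=658: rows 4, 5, 10, 12 → P takes values {325, 329, 326} — violation — fails.
(ii) {P, Q} -> R: every LHS value maps to a single RHS value — holds.
(iii) P -> Q: P=329: rows 1, 3, 5, 7, 8, 13 → Q takes values {f, v, j, r} — violation; P=331: rows 2, 9, 11 → Q takes values {j, r} — violation; P=325: rows 4, 6, 12 → Q takes values {j, f, v} — violation — fails.
(iv) {R, S} -> P: (R=p, S=669): rows 2, 7 → P takes values {331, 329} — violation; (R=j, S=658): rows 5, 10 → P takes values {329, 326} — violation — fails.
(v) Q -> P: Q=f: rows 1, 6, 10, 13 → P takes values {329, 325, 326} — violation; Q=j: rows 2, 4, 5, 11 → P takes values {331, 325, 329} — violation; Q=v: rows 3, 8, 12 → P takes values {329, 325} — violation; Q=r: rows 7, 9 → P takes values {329, 331} — violation — fails.
1 of the 5 dependencies holds.

1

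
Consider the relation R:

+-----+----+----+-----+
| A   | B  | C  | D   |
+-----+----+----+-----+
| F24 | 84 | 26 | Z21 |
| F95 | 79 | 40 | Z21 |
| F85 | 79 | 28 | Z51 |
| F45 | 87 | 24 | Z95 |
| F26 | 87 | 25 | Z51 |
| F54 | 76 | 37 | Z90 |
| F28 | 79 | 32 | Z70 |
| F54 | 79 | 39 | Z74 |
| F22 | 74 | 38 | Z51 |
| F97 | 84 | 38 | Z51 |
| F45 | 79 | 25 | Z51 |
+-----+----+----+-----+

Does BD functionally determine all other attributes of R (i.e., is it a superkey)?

No

Two distinct rows share (B=79, D=Z51), so BD does not determine every attribute — not a superkey.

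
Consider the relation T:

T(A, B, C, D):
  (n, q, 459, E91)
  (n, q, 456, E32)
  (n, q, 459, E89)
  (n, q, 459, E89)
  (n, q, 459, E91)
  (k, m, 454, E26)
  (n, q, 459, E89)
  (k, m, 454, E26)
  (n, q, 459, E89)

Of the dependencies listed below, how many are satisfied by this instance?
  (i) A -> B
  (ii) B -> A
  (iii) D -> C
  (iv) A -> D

3

(i) A -> B: every LHS value maps to a single RHS value — holds.
(ii) B -> A: every LHS value maps to a single RHS value — holds.
(iii) D -> C: every LHS value maps to a single RHS value — holds.
(iv) A -> D: A=n: 7 rows → D takes values {E91, E32, E89} — violation — fails.
3 of the 4 dependencies hold.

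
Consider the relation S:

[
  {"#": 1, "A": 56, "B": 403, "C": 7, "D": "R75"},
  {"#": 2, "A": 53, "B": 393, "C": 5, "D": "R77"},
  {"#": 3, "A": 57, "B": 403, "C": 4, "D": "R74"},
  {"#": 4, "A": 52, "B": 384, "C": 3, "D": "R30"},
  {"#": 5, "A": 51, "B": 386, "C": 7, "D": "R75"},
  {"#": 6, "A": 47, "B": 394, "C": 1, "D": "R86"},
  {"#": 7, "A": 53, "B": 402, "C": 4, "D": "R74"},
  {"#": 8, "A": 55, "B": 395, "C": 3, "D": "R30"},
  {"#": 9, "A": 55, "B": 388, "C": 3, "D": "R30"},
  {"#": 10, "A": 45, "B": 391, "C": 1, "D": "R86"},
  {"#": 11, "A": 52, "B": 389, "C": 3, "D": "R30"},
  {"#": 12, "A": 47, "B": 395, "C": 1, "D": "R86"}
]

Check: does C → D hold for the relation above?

Yes

C=7: rows 1, 5 → D = R75, R75 ✓
C=5: row 2 → D = R77 ✓
C=4: rows 3, 7 → D = R74, R74 ✓
C=3: rows 4, 8, 9, 11 → D = R30, R30, R30, R30 ✓
C=1: rows 6, 10, 12 → D = R86, R86, R86 ✓
Every C value is associated with a single D value, so C → D holds.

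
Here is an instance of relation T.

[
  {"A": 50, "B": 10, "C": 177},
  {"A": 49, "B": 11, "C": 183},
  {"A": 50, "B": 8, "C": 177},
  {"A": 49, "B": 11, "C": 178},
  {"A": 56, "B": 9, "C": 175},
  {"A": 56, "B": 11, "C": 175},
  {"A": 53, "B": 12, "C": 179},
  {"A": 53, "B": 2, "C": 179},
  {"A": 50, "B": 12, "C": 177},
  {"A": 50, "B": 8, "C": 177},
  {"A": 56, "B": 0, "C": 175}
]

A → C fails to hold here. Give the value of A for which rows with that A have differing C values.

A=50: 4 rows → C = 177, 177, 177, 177 ✓
A=49: 2 rows → C takes values {183, 178} — violation
A=56: 3 rows → C = 175, 175, 175 ✓
A=53: 2 rows → C = 179, 179 ✓
The only A value with inconsistent C is A=49.

49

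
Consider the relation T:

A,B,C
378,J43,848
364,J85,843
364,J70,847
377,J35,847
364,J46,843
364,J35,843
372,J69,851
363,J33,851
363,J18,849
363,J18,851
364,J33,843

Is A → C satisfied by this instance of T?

No

A=378: 1 row → C = 848 ✓
A=364: 5 rows → C takes values {843, 847} — violation
A=377: 1 row → C = 847 ✓
A=372: 1 row → C = 851 ✓
A=363: 3 rows → C takes values {851, 849} — violation
Two rows agree on A but differ on C, so A → C does not hold.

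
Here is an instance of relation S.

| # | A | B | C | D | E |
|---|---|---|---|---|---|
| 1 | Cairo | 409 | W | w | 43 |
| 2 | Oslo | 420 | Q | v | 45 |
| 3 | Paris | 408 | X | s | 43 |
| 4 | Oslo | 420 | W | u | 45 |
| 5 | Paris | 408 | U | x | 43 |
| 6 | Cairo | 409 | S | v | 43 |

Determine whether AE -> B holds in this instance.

Yes

(A=Cairo, E=43): rows 1, 6 → B = 409, 409 ✓
(A=Oslo, E=45): rows 2, 4 → B = 420, 420 ✓
(A=Paris, E=43): rows 3, 5 → B = 408, 408 ✓
Every AE value is associated with a single B value, so AE -> B holds.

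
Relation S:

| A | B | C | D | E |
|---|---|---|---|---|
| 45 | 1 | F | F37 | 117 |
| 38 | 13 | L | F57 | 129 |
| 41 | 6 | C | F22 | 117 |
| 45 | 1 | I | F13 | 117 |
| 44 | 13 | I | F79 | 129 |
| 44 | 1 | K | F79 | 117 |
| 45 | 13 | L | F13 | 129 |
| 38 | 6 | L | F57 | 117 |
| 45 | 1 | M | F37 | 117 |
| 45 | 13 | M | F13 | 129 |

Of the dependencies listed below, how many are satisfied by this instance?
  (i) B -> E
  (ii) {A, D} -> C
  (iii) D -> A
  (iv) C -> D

2

(i) B -> E: every LHS value maps to a single RHS value — holds.
(ii) {A, D} -> C: (A=45, D=F37): 2 rows → C takes values {F, M} — violation; (A=45, D=F13): 3 rows → C takes values {I, L, M} — violation; (A=44, D=F79): 2 rows → C takes values {I, K} — violation — fails.
(iii) D -> A: every LHS value maps to a single RHS value — holds.
(iv) C -> D: C=L: 3 rows → D takes values {F57, F13} — violation; C=I: 2 rows → D takes values {F13, F79} — violation; C=M: 2 rows → D takes values {F37, F13} — violation — fails.
2 of the 4 dependencies hold.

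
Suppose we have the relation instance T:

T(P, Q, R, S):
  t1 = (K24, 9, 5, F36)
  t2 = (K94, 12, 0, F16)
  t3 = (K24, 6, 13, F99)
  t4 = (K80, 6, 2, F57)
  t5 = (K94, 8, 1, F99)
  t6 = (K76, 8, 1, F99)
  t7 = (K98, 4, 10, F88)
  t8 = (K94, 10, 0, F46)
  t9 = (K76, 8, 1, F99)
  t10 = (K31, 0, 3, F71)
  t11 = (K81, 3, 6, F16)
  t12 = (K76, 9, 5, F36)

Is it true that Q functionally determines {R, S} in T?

Q=9: rows 1, 12 → {R,S} = (5, F36), (5, F36) ✓
Q=12: row 2 → {R,S} = (0, F16) ✓
Q=6: rows 3, 4 → {R,S} takes values {(13, F99), (2, F57)} — violation
Q=8: rows 5, 6, 9 → {R,S} = (1, F99), (1, F99), (1, F99) ✓
Q=4: row 7 → {R,S} = (10, F88) ✓
Q=10: row 8 → {R,S} = (0, F46) ✓
Q=0: row 10 → {R,S} = (3, F71) ✓
Q=3: row 11 → {R,S} = (6, F16) ✓
Two rows agree on Q but differ on {R, S}, so Q → {R, S} does not hold.

No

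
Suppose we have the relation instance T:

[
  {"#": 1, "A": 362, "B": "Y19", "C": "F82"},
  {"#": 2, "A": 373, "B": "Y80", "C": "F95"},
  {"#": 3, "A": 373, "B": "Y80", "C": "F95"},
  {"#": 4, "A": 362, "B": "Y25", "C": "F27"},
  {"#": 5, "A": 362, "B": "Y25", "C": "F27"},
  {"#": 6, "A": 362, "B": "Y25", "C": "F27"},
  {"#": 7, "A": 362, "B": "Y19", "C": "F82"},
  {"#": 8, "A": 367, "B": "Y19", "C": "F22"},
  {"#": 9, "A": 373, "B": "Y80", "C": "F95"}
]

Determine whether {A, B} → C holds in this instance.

Yes

(A=362, B=Y19): rows 1, 7 → C = F82, F82 ✓
(A=373, B=Y80): rows 2, 3, 9 → C = F95, F95, F95 ✓
(A=362, B=Y25): rows 4, 5, 6 → C = F27, F27, F27 ✓
(A=367, B=Y19): row 8 → C = F22 ✓
Every {A, B} value is associated with a single C value, so {A, B} → C holds.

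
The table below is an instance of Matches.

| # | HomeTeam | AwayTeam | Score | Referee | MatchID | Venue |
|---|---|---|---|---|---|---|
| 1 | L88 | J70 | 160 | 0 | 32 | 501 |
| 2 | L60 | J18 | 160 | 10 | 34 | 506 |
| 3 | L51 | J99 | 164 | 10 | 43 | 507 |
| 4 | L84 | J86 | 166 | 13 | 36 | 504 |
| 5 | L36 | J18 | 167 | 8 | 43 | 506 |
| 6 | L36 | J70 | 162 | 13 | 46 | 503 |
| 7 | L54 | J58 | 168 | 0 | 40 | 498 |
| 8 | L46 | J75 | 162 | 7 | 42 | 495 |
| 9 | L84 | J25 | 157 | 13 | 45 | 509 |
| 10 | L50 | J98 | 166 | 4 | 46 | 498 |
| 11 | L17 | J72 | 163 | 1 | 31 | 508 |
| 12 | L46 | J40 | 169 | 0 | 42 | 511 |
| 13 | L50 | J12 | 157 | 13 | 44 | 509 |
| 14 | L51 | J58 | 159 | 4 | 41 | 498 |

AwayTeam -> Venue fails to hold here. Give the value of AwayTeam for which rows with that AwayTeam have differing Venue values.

AwayTeam=J70: rows 1, 6 → Venue takes values {501, 503} — violation
AwayTeam=J18: rows 2, 5 → Venue = 506, 506 ✓
AwayTeam=J99: row 3 → Venue = 507 ✓
AwayTeam=J86: row 4 → Venue = 504 ✓
AwayTeam=J58: rows 7, 14 → Venue = 498, 498 ✓
AwayTeam=J75: row 8 → Venue = 495 ✓
AwayTeam=J25: row 9 → Venue = 509 ✓
AwayTeam=J98: row 10 → Venue = 498 ✓
AwayTeam=J72: row 11 → Venue = 508 ✓
AwayTeam=J40: row 12 → Venue = 511 ✓
AwayTeam=J12: row 13 → Venue = 509 ✓
The only AwayTeam value with inconsistent Venue is AwayTeam=J70.

J70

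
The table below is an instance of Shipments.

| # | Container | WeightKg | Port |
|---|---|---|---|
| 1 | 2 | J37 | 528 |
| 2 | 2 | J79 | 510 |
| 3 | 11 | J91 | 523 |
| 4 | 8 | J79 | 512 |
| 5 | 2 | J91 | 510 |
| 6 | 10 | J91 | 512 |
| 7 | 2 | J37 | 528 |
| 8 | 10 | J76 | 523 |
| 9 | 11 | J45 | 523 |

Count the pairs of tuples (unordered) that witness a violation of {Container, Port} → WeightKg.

(Container=2, Port=528): all 2 rows agree on WeightKg — 0 pairs.
(Container=2, Port=510): violating pairs (2,5) — 1 pair.
(Container=11, Port=523): violating pairs (3,9) — 1 pair.

2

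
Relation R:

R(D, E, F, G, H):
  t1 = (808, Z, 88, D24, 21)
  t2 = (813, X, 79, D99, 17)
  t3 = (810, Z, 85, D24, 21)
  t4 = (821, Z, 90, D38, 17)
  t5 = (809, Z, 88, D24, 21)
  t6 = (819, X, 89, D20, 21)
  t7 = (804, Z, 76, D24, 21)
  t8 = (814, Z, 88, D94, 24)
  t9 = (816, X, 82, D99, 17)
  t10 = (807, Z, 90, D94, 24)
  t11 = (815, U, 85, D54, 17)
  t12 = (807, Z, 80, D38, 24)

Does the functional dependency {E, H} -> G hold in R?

(E=Z, H=21): rows 1, 3, 5, 7 → G = D24, D24, D24, D24 ✓
(E=X, H=17): rows 2, 9 → G = D99, D99 ✓
(E=Z, H=17): row 4 → G = D38 ✓
(E=X, H=21): row 6 → G = D20 ✓
(E=Z, H=24): rows 8, 10, 12 → G takes values {D94, D38} — violation
(E=U, H=17): row 11 → G = D54 ✓
Two rows agree on {E, H} but differ on G, so {E, H} -> G does not hold.

No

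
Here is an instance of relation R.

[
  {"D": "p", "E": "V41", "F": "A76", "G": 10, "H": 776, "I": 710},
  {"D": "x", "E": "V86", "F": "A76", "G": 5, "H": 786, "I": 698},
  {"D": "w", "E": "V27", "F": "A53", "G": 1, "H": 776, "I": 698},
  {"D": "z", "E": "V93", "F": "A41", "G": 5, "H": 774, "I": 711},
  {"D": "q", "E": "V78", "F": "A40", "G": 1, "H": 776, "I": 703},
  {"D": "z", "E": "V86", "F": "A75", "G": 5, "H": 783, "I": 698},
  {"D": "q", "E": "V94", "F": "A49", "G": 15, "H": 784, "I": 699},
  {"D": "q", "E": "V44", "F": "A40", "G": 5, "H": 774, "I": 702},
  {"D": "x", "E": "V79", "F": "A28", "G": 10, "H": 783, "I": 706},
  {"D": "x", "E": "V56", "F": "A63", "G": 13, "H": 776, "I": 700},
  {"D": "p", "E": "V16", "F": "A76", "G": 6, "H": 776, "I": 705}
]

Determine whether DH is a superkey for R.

No

Two distinct rows share (D=p, H=776), so DH does not determine every attribute — not a superkey.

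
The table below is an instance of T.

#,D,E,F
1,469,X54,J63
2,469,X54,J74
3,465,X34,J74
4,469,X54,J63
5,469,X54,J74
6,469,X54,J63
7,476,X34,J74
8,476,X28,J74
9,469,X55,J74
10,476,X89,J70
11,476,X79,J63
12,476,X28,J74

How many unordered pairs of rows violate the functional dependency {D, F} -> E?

4

(D=469, F=J63): all 3 rows agree on E — 0 pairs.
(D=469, F=J74): violating pairs (2,9), (5,9) — 2 pairs.
(D=476, F=J74): violating pairs (7,8), (7,12) — 2 pairs.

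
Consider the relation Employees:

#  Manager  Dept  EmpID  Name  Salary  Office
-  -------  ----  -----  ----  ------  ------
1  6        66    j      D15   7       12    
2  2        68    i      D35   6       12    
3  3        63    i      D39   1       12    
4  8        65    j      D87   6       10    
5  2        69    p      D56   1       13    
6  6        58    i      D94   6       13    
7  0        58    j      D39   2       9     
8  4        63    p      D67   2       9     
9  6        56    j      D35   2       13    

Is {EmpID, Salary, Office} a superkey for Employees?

Yes

All 9 rows have distinct {EmpID, Salary, Office} values, so {EmpID, Salary, Office} → (all attributes) holds and {EmpID, Salary, Office} is a superkey.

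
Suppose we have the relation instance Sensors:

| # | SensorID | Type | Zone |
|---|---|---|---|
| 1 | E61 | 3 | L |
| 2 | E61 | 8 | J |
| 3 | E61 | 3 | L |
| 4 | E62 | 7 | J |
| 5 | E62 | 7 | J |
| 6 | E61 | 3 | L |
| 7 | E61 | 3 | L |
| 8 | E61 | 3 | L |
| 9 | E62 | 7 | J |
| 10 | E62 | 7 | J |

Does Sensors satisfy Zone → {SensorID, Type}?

No

Zone=L: rows 1, 3, 6, 7, 8 → {SensorID,Type} = (E61, 3), (E61, 3), (E61, 3), (E61, 3), (E61, 3) ✓
Zone=J: rows 2, 4, 5, 9, 10 → {SensorID,Type} takes values {(E61, 8), (E62, 7)} — violation
Two rows agree on Zone but differ on {SensorID, Type}, so Zone → {SensorID, Type} does not hold.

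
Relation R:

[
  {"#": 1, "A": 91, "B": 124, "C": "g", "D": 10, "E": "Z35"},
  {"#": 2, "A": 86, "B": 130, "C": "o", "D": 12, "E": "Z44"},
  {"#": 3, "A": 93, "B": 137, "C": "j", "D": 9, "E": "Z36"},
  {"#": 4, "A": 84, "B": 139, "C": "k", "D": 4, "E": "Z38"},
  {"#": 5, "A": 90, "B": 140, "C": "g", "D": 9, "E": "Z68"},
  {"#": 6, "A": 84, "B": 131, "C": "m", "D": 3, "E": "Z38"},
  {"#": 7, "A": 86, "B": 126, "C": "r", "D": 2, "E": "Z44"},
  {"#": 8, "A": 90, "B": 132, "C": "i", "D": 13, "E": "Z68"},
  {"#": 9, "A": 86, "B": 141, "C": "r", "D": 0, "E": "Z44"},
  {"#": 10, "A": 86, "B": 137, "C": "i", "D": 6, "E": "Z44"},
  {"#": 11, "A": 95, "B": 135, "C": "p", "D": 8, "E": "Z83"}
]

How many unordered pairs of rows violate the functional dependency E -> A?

0

E=Z44: all 4 rows agree on A — 0 pairs.
E=Z38: all 2 rows agree on A — 0 pairs.
E=Z68: all 2 rows agree on A — 0 pairs.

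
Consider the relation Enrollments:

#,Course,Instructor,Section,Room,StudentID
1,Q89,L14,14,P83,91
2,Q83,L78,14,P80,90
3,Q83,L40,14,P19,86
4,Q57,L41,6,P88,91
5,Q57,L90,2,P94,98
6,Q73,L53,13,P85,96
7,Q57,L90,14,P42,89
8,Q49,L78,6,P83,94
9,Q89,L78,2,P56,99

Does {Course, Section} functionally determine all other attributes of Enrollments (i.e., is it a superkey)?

No

Rows 2 and 3 have the same {Course, Section} value (Course=Q83, Section=14) but are distinct tuples, so {Course, Section} does not determine every attribute — not a superkey.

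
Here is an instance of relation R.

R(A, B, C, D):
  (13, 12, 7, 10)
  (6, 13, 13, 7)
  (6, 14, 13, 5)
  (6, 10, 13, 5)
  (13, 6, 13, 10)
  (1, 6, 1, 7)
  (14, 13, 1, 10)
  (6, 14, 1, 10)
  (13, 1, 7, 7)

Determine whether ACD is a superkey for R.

No

Two distinct rows share (A=6, C=13, D=5), so ACD does not determine every attribute — not a superkey.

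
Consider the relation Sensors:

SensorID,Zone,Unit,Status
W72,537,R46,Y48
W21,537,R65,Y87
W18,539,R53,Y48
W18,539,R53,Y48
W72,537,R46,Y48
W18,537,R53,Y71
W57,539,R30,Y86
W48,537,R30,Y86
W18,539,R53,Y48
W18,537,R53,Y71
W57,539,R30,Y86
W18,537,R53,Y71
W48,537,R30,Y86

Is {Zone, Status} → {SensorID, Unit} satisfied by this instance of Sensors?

(Zone=537, Status=Y48): 2 rows → {SensorID,Unit} = (W72, R46), (W72, R46) ✓
(Zone=537, Status=Y87): 1 row → {SensorID,Unit} = (W21, R65) ✓
(Zone=539, Status=Y48): 3 rows → {SensorID,Unit} = (W18, R53), (W18, R53), (W18, R53) ✓
(Zone=537, Status=Y71): 3 rows → {SensorID,Unit} = (W18, R53), (W18, R53), (W18, R53) ✓
(Zone=539, Status=Y86): 2 rows → {SensorID,Unit} = (W57, R30), (W57, R30) ✓
(Zone=537, Status=Y86): 2 rows → {SensorID,Unit} = (W48, R30), (W48, R30) ✓
Every {Zone, Status} value is associated with a single {SensorID, Unit} value, so {Zone, Status} → {SensorID, Unit} holds.

Yes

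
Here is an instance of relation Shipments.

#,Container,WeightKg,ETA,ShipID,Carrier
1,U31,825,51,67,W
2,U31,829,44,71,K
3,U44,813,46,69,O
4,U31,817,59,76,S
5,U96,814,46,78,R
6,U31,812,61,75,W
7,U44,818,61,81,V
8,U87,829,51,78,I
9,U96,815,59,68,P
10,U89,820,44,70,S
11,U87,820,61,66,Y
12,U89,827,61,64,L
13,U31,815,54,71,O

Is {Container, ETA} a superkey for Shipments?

All 13 rows have distinct {Container, ETA} values, so {Container, ETA} → (all attributes) holds and {Container, ETA} is a superkey.

Yes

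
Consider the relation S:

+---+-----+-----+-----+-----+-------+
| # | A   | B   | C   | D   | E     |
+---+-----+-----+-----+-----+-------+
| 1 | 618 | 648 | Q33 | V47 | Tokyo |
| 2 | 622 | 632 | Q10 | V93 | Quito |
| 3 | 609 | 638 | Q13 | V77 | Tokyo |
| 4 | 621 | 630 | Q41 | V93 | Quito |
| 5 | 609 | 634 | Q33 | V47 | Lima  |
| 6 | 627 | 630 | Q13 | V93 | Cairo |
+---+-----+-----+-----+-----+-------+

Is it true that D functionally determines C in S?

No

D=V47: rows 1, 5 → C = Q33, Q33 ✓
D=V93: rows 2, 4, 6 → C takes values {Q10, Q41, Q13} — violation
D=V77: row 3 → C = Q13 ✓
Two rows agree on D but differ on C, so D -> C does not hold.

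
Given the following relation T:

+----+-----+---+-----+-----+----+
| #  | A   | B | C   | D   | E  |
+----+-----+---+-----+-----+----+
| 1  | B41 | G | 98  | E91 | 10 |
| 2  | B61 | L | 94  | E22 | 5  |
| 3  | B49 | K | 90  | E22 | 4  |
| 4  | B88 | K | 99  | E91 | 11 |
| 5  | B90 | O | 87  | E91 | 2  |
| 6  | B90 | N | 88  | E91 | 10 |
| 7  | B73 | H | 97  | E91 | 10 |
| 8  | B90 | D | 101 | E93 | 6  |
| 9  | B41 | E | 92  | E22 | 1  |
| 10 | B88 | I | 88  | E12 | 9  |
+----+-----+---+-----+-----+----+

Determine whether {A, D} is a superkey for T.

Rows 5 and 6 have the same {A, D} value (A=B90, D=E91) but are distinct tuples, so {A, D} does not determine every attribute — not a superkey.

No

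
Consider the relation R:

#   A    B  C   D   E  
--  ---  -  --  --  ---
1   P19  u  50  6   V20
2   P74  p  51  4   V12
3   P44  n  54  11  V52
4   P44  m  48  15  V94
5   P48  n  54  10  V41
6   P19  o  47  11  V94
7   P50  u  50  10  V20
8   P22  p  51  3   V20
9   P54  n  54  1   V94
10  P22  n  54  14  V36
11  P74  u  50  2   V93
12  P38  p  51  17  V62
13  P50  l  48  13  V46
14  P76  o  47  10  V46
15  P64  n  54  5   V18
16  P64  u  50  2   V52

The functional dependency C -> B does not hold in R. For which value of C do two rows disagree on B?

C=50: rows 1, 7, 11, 16 → B = u, u, u, u ✓
C=51: rows 2, 8, 12 → B = p, p, p ✓
C=54: rows 3, 5, 9, 10, 15 → B = n, n, n, n, n ✓
C=48: rows 4, 13 → B takes values {m, l} — violation
C=47: rows 6, 14 → B = o, o ✓
The only C value with inconsistent B is C=48.

48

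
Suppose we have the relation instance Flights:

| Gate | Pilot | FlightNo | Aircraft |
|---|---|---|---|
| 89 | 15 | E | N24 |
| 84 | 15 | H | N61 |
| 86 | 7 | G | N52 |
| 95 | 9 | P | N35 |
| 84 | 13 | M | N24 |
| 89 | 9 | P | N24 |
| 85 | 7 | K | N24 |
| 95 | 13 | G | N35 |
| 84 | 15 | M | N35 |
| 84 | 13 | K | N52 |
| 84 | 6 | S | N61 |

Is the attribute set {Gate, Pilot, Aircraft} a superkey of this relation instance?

All 11 rows have distinct {Gate, Pilot, Aircraft} values, so {Gate, Pilot, Aircraft} → (all attributes) holds and {Gate, Pilot, Aircraft} is a superkey.

Yes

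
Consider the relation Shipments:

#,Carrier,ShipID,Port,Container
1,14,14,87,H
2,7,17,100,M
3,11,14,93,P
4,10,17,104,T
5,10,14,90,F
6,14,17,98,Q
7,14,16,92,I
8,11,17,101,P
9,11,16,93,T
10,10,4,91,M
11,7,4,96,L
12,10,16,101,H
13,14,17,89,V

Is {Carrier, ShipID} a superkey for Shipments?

Rows 6 and 13 have the same {Carrier, ShipID} value (Carrier=14, ShipID=17) but are distinct tuples, so {Carrier, ShipID} does not determine every attribute — not a superkey.

No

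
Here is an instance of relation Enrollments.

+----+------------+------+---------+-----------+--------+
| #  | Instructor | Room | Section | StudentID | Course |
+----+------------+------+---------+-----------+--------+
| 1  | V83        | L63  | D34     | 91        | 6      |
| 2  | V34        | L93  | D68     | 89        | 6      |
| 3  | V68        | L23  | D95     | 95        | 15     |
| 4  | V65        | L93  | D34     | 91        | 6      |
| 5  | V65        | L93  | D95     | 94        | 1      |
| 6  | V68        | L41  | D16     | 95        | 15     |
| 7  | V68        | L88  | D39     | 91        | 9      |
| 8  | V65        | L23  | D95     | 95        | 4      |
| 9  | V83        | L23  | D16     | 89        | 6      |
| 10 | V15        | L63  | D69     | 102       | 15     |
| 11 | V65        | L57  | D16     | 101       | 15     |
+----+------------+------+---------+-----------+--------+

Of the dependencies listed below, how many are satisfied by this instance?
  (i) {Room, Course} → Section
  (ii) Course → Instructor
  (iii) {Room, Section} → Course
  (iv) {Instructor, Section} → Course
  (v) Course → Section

(i) {Room, Course} → Section: (Room=L93, Course=6): rows 2, 4 → Section takes values {D68, D34} — violation — fails.
(ii) Course → Instructor: Course=6: rows 1, 2, 4, 9 → Instructor takes values {V83, V34, V65} — violation; Course=15: rows 3, 6, 10, 11 → Instructor takes values {V68, V15, V65} — violation — fails.
(iii) {Room, Section} → Course: (Room=L23, Section=D95): rows 3, 8 → Course takes values {15, 4} — violation — fails.
(iv) {Instructor, Section} → Course: (Instructor=V65, Section=D95): rows 5, 8 → Course takes values {1, 4} — violation — fails.
(v) Course → Section: Course=6: rows 1, 2, 4, 9 → Section takes values {D34, D68, D16} — violation; Course=15: rows 3, 6, 10, 11 → Section takes values {D95, D16, D69} — violation — fails.
None of the 5 dependencies hold.

0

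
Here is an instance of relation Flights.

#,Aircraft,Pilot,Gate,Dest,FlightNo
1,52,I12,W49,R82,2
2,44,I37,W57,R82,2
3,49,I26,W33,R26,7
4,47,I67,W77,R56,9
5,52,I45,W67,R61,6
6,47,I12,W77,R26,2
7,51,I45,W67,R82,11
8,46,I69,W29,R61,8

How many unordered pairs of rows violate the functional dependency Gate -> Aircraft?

Gate=W77: all 2 rows agree on Aircraft — 0 pairs.
Gate=W67: violating pairs (5,7) — 1 pair.

1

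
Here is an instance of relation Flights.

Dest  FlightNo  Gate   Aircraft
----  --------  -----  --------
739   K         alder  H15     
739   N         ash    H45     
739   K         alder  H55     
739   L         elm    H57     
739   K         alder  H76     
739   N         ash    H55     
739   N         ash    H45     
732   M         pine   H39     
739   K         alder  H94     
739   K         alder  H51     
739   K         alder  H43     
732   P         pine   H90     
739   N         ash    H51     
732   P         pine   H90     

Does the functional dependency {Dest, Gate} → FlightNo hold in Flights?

No

(Dest=739, Gate=alder): 6 rows → FlightNo = K, K, K, K, K, K ✓
(Dest=739, Gate=ash): 4 rows → FlightNo = N, N, N, N ✓
(Dest=739, Gate=elm): 1 row → FlightNo = L ✓
(Dest=732, Gate=pine): 3 rows → FlightNo takes values {M, P} — violation
Two rows agree on {Dest, Gate} but differ on FlightNo, so {Dest, Gate} → FlightNo does not hold.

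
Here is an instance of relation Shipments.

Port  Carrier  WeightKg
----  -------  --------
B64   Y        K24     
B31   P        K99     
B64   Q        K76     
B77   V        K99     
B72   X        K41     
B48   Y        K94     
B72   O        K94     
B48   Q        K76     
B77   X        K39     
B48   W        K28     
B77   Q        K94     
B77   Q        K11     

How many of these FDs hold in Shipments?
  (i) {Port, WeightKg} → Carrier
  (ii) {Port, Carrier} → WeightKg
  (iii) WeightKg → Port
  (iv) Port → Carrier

(i) {Port, WeightKg} → Carrier: every LHS value maps to a single RHS value — holds.
(ii) {Port, Carrier} → WeightKg: (Port=B77, Carrier=Q): 2 rows → WeightKg takes values {K94, K11} — violation — fails.
(iii) WeightKg → Port: WeightKg=K99: 2 rows → Port takes values {B31, B77} — violation; WeightKg=K76: 2 rows → Port takes values {B64, B48} — violation; WeightKg=K94: 3 rows → Port takes values {B48, B72, B77} — violation — fails.
(iv) Port → Carrier: Port=B64: 2 rows → Carrier takes values {Y, Q} — violation; Port=B77: 4 rows → Carrier takes values {V, X, Q} — violation; Port=B72: 2 rows → Carrier takes values {X, O} — violation; Port=B48: 3 rows → Carrier takes values {Y, Q, W} — violation — fails.
1 of the 4 dependencies holds.

1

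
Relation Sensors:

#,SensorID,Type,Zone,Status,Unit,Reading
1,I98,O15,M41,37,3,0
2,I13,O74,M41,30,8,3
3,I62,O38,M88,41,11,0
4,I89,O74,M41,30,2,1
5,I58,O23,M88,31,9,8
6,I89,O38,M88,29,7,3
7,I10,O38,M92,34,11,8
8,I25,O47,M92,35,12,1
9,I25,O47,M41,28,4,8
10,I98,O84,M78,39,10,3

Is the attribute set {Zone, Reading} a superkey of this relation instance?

Yes

All 10 rows have distinct {Zone, Reading} values, so {Zone, Reading} → (all attributes) holds and {Zone, Reading} is a superkey.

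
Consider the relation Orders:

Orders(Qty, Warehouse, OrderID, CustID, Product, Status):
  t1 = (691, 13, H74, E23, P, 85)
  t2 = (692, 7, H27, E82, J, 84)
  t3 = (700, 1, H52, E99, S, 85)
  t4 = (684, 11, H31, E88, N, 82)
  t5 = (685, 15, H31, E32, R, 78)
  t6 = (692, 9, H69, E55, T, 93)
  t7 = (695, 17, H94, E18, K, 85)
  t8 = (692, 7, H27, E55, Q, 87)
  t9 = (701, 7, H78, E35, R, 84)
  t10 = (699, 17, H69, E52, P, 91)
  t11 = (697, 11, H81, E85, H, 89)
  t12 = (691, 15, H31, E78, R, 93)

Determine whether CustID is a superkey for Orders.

No

Rows 6 and 8 have the same CustID value CustID=E55 but are distinct tuples, so CustID does not determine every attribute — not a superkey.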